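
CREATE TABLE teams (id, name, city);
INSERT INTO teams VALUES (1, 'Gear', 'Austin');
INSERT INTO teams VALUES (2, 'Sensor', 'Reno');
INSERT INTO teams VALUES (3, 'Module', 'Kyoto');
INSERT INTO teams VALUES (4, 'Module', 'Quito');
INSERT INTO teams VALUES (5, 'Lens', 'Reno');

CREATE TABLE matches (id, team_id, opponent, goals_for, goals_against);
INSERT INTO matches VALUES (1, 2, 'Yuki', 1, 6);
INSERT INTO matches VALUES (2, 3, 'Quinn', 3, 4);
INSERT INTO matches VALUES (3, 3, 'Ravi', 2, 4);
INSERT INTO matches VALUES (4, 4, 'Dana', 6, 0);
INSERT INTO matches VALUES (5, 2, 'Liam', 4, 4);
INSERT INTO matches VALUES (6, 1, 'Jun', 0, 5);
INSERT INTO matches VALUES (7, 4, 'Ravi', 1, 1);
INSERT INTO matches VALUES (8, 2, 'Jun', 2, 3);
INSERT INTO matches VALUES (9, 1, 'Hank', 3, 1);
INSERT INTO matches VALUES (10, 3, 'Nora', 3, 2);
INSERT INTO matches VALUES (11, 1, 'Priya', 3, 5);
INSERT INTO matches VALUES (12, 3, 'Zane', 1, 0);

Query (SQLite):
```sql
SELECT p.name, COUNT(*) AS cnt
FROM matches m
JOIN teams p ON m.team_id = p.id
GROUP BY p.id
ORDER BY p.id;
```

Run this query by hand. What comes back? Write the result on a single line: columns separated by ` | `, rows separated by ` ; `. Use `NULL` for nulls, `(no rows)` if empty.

Gear | 3 ; Sensor | 3 ; Module | 4 ; Module | 2

Join each matches row to its teams via team_id.
Group joined rows by teams.id; compute COUNT(*) per group.
  1: ids {6, 9, 11} → COUNT(*)=3
  2: ids {1, 5, 8} → COUNT(*)=3
  3: ids {2, 3, 10, 12} → COUNT(*)=4
  4: ids {4, 7} → COUNT(*)=2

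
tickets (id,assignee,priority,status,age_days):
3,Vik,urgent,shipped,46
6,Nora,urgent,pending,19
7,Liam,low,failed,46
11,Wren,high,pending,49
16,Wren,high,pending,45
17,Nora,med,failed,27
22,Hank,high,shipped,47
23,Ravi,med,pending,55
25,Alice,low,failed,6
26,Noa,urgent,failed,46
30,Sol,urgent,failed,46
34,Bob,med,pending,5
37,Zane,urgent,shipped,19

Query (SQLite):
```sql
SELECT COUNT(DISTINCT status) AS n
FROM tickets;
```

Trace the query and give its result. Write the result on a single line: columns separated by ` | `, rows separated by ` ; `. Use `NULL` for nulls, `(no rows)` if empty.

3

Count distinct non-NULL status values.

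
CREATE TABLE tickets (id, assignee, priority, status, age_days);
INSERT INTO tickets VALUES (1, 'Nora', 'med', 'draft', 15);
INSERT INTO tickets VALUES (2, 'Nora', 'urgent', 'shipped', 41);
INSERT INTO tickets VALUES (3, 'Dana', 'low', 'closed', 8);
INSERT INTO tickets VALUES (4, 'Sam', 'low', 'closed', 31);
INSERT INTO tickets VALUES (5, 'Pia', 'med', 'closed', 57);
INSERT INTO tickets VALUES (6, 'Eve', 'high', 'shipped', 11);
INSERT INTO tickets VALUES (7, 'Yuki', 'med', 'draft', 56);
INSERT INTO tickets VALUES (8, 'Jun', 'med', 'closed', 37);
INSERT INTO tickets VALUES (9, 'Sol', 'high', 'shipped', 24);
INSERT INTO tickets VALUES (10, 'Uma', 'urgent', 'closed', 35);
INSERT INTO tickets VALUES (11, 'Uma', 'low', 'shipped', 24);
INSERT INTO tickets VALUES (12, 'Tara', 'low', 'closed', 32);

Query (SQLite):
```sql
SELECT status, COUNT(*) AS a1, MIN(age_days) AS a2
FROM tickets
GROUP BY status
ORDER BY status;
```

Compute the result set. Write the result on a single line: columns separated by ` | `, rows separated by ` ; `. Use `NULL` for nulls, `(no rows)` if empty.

closed | 6 | 8 ; draft | 2 | 15 ; shipped | 4 | 11

Group tickets by status.
Per group compute: COUNT(*), MIN(age_days).
  closed: ids {3, 4, 5, 8, 10, 12} → COUNT(*)=6, MIN(age_days)=8
  draft: ids {1, 7} → COUNT(*)=2, MIN(age_days)=15
  shipped: ids {2, 6, 9, 11} → COUNT(*)=4, MIN(age_days)=11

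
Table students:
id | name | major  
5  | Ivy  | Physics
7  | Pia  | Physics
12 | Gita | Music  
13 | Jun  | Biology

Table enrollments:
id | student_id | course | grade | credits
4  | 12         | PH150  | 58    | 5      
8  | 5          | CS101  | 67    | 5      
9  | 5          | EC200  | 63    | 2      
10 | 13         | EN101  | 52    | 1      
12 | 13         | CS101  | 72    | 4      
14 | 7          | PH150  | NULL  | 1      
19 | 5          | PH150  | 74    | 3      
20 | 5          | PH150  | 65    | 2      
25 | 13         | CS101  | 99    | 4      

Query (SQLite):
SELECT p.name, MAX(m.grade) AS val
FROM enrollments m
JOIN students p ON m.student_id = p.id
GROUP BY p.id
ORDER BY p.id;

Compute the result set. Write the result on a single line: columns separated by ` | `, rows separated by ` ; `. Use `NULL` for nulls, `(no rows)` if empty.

Join each enrollments row to its students via student_id.
Group joined rows by students.id; compute MAX(m.grade) per group.
  5: ids {8, 9, 19, 20} → MAX(m.grade)=74
  7: ids {14} → MAX(m.grade)=NULL
  12: ids {4} → MAX(m.grade)=58
  13: ids {10, 12, 25} → MAX(m.grade)=99

Ivy | 74 ; Pia | NULL ; Gita | 58 ; Jun | 99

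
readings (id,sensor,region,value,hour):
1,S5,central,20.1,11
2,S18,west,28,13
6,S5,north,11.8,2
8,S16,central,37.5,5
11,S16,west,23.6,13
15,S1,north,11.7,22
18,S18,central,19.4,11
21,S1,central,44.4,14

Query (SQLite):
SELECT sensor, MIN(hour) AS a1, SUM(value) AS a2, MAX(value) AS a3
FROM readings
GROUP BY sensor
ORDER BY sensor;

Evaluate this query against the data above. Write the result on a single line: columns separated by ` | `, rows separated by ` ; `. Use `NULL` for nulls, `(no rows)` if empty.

S1 | 14 | 56.1 | 44.4 ; S16 | 5 | 61.1 | 37.5 ; S18 | 11 | 47.4 | 28 ; S5 | 2 | 31.9 | 20.1

Group readings by sensor.
Per group compute: MIN(hour), SUM(value), MAX(value).
  S1: ids {15, 21} → MIN(hour)=14, SUM(value)=56.1, MAX(value)=44.4
  S16: ids {8, 11} → MIN(hour)=5, SUM(value)=61.1, MAX(value)=37.5
  S18: ids {2, 18} → MIN(hour)=11, SUM(value)=47.4, MAX(value)=28
  S5: ids {1, 6} → MIN(hour)=2, SUM(value)=31.9, MAX(value)=20.1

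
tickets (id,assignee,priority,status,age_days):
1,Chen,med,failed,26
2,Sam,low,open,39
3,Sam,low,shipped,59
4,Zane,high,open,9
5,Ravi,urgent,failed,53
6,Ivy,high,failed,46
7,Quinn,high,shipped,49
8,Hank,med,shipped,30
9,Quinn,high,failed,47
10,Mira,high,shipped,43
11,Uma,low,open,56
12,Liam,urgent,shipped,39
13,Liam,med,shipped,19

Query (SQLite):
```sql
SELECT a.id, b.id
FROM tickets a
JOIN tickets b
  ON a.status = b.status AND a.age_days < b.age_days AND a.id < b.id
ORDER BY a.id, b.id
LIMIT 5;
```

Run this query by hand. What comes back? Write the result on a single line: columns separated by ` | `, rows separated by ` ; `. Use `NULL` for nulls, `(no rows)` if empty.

Pairs (a,b) with same status, a.age_days < b.age_days, a.id < b.id.
status groups: failed:{1,5,6,9} open:{2,4,11} shipped:{3,7,8,10,12,13}
Ordered by (a.id, b.id); first 5.

1 | 5 ; 1 | 6 ; 1 | 9 ; 2 | 11 ; 4 | 11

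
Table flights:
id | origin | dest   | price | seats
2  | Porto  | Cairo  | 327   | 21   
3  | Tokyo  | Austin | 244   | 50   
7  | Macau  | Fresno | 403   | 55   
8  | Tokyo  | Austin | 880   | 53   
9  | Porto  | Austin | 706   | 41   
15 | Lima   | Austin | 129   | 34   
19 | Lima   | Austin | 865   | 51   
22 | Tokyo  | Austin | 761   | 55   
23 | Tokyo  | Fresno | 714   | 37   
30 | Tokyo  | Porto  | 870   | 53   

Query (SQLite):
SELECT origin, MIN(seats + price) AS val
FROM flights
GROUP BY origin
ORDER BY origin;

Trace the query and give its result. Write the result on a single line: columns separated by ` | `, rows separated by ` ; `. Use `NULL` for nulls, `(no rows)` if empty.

For each row compute seats + price.
Group by origin; take MIN of the expression per group.
  Lima: ids {15, 19} → MIN(seats + price)=163
  Macau: ids {7} → MIN(seats + price)=458
  Porto: ids {2, 9} → MIN(seats + price)=348
  Tokyo: ids {3, 8, 22, 23, 30} → MIN(seats + price)=294

Lima | 163 ; Macau | 458 ; Porto | 348 ; Tokyo | 294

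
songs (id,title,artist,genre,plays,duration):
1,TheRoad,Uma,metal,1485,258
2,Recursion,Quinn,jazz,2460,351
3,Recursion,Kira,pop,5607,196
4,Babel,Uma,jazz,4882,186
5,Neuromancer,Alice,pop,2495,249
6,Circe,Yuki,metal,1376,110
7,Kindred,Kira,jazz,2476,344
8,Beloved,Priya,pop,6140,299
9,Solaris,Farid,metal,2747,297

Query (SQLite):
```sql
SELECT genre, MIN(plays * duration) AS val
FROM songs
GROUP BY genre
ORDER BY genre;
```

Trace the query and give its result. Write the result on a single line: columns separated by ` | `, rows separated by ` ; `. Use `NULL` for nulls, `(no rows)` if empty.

For each row compute plays * duration.
Group by genre; take MIN of the expression per group.
  jazz: ids {2, 4, 7} → MIN(plays * duration)=851744
  metal: ids {1, 6, 9} → MIN(plays * duration)=151360
  pop: ids {3, 5, 8} → MIN(plays * duration)=621255

jazz | 851744 ; metal | 151360 ; pop | 621255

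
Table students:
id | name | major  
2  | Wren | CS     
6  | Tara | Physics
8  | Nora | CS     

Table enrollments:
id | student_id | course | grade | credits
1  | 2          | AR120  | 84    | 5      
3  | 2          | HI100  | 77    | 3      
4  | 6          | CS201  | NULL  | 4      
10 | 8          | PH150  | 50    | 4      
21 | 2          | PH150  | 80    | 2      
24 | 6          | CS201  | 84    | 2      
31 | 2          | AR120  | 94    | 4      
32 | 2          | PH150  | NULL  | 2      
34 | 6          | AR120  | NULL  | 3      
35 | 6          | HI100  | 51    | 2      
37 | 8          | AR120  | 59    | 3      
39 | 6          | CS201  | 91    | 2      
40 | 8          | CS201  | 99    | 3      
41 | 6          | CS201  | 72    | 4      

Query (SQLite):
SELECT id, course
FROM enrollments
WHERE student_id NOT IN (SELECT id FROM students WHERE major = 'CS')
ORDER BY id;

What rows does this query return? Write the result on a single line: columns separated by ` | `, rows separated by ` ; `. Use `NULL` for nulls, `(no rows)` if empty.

4 | CS201 ; 24 | CS201 ; 34 | AR120 ; 35 | HI100 ; 39 | CS201 ; 41 | CS201

Inner query: students.id where major = 'CS'.
Outer: keep enrollments rows whose student_id is not in that set.
Inner query → {2, 8}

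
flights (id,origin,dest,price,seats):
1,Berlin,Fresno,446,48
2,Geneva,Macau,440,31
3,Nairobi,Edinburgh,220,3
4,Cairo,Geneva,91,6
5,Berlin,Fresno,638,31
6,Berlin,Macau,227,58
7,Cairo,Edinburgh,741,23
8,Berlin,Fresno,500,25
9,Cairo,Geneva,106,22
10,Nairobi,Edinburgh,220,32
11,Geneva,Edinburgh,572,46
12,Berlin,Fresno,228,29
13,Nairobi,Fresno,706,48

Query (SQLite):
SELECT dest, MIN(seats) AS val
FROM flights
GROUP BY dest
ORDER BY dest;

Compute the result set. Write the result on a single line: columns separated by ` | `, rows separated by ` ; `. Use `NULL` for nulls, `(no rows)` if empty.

Edinburgh | 3 ; Fresno | 25 ; Geneva | 6 ; Macau | 31

Partition flights by dest; compute MIN(seats) within each group.
  Edinburgh: ids {3, 7, 10, 11} → MIN(seats)=3
  Fresno: ids {1, 5, 8, 12, 13} → MIN(seats)=25
  Geneva: ids {4, 9} → MIN(seats)=6
  Macau: ids {2, 6} → MIN(seats)=31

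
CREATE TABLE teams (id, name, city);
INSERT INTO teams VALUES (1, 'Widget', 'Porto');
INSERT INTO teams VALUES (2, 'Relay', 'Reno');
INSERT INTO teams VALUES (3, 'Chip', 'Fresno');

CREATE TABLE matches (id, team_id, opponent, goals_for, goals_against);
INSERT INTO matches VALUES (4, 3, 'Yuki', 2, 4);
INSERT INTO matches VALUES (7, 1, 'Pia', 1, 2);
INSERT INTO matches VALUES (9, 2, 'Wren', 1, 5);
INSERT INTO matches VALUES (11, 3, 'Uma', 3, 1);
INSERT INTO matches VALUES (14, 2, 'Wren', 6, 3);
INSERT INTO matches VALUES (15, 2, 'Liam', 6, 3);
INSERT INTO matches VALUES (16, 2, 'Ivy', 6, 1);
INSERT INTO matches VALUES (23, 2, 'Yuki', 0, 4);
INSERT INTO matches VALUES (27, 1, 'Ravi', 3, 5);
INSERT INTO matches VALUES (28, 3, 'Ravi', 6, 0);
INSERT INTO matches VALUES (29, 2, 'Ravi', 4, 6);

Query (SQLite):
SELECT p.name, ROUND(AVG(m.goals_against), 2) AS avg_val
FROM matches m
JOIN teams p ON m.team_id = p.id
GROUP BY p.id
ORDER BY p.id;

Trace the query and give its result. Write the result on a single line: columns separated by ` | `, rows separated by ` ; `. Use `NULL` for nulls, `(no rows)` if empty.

Join each matches row to its teams via team_id.
Group joined rows by teams.id; compute ROUND(AVG(m.goals_against), 2) per group.
  1: ids {7, 27} → ROUND(AVG(m.goals_against), 2)=3.5
  2: ids {9, 14, 15, 16, 23, 29} → ROUND(AVG(m.goals_against), 2)=3.67
  3: ids {4, 11, 28} → ROUND(AVG(m.goals_against), 2)=1.67

Widget | 3.5 ; Relay | 3.67 ; Chip | 1.67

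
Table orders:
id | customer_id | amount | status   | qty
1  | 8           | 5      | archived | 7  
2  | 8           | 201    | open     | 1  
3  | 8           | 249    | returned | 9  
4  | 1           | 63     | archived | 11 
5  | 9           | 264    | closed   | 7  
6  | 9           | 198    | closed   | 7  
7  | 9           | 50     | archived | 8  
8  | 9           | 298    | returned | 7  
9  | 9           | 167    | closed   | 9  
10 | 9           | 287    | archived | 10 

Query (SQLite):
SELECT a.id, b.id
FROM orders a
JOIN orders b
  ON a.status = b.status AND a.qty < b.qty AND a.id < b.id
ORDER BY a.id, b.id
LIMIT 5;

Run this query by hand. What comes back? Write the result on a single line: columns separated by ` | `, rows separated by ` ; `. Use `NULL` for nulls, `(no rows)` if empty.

Pairs (a,b) with same status, a.qty < b.qty, a.id < b.id.
status groups: archived:{1,4,7,10} closed:{5,6,9} open:{2} returned:{3,8}
Ordered by (a.id, b.id); first 5.

1 | 4 ; 1 | 7 ; 1 | 10 ; 5 | 9 ; 6 | 9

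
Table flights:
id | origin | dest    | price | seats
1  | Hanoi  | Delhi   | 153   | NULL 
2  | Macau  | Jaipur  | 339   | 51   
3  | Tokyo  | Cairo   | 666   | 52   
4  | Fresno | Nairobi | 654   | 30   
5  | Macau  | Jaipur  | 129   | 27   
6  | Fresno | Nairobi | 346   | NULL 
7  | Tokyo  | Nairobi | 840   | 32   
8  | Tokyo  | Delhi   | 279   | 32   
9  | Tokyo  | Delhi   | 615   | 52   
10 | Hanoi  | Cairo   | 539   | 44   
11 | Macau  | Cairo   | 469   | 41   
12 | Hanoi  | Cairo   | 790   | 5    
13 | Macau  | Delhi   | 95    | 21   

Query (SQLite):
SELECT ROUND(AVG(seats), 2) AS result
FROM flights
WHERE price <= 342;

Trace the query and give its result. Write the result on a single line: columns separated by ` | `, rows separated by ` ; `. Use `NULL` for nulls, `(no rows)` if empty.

Rows where price <= 342 → seats values: [NULL, 51, 27, 32, 21].
AVG = 131 / 4 (rounded to 2 dp).

32.75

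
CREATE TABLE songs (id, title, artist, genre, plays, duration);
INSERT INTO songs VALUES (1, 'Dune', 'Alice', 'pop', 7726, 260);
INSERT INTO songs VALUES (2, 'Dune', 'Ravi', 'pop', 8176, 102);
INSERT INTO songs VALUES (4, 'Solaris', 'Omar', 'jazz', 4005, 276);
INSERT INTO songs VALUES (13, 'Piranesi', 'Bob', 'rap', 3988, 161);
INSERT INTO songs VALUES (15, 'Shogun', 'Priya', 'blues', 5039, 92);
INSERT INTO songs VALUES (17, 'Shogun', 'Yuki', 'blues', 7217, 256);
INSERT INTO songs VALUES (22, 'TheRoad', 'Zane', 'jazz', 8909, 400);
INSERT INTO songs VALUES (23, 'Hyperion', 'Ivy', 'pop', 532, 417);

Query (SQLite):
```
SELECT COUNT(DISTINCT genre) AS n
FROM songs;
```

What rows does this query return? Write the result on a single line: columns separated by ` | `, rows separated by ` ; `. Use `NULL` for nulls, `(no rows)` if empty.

4

Count distinct non-NULL genre values.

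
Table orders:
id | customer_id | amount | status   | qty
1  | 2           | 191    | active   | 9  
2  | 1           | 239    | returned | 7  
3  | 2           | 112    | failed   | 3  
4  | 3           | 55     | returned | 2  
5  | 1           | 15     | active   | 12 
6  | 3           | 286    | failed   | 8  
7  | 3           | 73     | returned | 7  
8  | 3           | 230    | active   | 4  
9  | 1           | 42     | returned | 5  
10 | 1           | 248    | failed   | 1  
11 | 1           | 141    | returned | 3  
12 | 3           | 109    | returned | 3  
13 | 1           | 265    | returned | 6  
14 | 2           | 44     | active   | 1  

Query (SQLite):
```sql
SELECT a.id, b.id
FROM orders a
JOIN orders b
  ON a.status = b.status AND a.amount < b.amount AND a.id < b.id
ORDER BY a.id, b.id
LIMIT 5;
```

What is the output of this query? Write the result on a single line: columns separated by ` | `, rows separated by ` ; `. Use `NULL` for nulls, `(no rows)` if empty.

Pairs (a,b) with same status, a.amount < b.amount, a.id < b.id.
status groups: active:{1,5,8,14} failed:{3,6,10} returned:{2,4,7,9,11,12,13}
Ordered by (a.id, b.id); first 5.

1 | 8 ; 2 | 13 ; 3 | 6 ; 3 | 10 ; 4 | 7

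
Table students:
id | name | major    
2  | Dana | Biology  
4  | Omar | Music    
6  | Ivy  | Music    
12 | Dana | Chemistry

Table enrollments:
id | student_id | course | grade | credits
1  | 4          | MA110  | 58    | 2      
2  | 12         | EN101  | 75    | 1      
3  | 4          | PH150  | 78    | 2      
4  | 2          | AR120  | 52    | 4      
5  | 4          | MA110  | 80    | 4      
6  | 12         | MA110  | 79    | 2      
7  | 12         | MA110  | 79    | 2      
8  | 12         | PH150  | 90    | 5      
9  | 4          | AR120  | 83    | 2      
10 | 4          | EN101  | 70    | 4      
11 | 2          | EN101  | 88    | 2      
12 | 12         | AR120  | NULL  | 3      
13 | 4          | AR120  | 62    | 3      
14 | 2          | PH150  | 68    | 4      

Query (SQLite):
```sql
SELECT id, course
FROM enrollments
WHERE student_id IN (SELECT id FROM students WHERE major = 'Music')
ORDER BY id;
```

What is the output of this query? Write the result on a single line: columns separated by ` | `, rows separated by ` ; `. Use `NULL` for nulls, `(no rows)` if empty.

1 | MA110 ; 3 | PH150 ; 5 | MA110 ; 9 | AR120 ; 10 | EN101 ; 13 | AR120

Inner query: students.id where major = 'Music'.
Outer: keep enrollments rows whose student_id is in that set.
Inner query → {4, 6}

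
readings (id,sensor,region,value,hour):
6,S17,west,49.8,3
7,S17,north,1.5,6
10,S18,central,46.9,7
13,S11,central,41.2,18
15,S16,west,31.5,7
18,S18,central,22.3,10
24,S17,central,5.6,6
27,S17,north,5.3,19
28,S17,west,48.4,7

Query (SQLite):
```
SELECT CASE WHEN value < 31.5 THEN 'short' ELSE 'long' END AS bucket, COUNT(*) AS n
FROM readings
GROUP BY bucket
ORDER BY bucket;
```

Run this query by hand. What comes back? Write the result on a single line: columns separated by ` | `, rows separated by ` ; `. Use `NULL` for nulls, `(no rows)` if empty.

long | 5 ; short | 4

Bucket rows by value < 31.5 → 'short' else 'long'; count each bucket.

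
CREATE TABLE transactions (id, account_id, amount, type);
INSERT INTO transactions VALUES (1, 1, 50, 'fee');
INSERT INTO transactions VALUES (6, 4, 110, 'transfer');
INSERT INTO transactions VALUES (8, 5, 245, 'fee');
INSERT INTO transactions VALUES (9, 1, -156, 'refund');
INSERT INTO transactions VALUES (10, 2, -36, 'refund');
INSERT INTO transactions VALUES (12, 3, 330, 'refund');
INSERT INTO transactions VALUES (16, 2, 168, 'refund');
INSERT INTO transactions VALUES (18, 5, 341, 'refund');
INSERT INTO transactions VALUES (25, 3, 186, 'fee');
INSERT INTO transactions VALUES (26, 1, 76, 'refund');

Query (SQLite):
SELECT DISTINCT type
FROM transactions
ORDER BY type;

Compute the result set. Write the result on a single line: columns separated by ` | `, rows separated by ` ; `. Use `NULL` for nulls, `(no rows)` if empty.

Collect distinct type values from transactions.

fee ; refund ; transfer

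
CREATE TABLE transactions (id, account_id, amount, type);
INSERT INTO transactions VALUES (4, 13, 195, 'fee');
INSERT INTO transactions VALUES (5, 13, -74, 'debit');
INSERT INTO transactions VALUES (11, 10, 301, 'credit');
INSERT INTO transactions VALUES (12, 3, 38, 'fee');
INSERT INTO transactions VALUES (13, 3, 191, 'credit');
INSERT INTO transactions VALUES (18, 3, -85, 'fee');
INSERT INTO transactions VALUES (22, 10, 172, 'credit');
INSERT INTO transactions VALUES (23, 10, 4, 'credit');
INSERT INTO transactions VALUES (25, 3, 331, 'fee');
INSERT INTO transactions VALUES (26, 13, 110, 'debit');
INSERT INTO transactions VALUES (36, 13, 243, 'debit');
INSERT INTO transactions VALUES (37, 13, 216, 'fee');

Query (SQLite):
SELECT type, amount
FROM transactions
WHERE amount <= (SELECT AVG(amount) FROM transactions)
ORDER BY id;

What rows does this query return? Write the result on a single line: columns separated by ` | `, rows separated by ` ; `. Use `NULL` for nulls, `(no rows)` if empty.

debit | -74 ; fee | 38 ; fee | -85 ; credit | 4 ; debit | 110

Scalar subquery: AVG(amount) over all transactions rows = 136.833333 (≈; comparison uses full precision).
Keep rows where amount <= that value.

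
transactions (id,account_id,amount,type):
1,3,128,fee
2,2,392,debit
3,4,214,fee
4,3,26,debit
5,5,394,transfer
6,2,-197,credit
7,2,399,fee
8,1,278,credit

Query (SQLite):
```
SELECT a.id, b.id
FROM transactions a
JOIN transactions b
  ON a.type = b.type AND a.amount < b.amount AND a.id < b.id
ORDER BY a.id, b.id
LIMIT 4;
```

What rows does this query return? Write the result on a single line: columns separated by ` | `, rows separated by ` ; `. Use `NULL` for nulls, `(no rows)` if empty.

Pairs (a,b) with same type, a.amount < b.amount, a.id < b.id.
type groups: credit:{6,8} debit:{2,4} fee:{1,3,7} transfer:{5}
Ordered by (a.id, b.id); first 4.

1 | 3 ; 1 | 7 ; 3 | 7 ; 6 | 8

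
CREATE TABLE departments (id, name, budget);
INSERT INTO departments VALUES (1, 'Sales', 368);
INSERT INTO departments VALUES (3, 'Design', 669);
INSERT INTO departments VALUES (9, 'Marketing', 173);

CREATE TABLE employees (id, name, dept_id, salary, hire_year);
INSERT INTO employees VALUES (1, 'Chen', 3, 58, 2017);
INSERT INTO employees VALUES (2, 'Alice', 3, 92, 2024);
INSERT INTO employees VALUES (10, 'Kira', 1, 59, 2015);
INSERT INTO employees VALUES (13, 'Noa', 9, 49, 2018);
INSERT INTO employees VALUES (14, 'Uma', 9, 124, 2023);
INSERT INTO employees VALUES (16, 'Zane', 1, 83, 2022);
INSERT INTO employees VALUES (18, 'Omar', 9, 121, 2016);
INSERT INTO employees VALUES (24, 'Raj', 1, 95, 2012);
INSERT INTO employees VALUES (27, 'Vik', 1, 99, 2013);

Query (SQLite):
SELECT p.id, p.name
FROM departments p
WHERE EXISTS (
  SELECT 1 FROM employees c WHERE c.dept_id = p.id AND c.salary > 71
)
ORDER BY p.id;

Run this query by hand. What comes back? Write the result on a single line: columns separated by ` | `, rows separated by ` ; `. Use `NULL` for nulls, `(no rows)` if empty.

1 | Sales ; 3 | Design ; 9 | Marketing

For each departments row, check whether any employees with matching dept_id has salary > 71.
Keep rows where that is true.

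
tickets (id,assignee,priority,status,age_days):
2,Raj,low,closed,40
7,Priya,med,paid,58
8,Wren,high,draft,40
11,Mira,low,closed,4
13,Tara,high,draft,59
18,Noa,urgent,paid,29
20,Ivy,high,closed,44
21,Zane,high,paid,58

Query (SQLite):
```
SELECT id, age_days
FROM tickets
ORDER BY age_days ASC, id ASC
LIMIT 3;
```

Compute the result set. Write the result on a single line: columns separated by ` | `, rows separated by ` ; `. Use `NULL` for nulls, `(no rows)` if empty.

11 | 4 ; 18 | 29 ; 2 | 40

Sort by age_days asc, tiebreak id asc: (4, id=11), (29, id=18), (40, id=2), (40, id=8), (44, id=20), (58, id=7) …. Take first 3.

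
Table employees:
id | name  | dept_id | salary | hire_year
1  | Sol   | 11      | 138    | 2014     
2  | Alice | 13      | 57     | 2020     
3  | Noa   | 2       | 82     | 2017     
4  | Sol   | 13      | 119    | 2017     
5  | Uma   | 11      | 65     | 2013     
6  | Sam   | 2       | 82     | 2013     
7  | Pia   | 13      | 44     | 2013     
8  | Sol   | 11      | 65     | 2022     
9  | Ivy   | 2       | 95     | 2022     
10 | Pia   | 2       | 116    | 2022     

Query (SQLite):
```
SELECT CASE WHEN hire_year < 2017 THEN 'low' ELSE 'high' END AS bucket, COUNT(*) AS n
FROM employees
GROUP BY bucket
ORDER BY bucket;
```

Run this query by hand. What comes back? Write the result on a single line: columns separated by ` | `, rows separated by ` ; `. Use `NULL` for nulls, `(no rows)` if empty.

high | 6 ; low | 4

Bucket rows by hire_year < 2017 → 'low' else 'high'; count each bucket.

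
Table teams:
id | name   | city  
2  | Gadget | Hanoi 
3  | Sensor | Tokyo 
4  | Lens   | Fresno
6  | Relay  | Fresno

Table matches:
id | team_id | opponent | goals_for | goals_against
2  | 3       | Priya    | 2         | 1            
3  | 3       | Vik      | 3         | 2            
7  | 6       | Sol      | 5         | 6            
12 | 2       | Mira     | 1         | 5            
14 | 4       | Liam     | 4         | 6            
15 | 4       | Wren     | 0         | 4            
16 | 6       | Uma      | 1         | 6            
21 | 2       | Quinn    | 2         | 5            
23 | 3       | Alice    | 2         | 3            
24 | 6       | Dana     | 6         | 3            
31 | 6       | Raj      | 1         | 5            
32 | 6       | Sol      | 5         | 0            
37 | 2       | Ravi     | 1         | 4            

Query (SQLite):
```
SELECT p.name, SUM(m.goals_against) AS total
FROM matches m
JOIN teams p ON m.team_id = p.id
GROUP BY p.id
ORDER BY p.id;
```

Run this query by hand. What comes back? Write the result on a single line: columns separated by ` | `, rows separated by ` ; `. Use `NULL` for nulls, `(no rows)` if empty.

Gadget | 14 ; Sensor | 6 ; Lens | 10 ; Relay | 20

Join each matches row to its teams via team_id.
Group joined rows by teams.id; compute SUM(m.goals_against) per group.
  2: ids {12, 21, 37} → SUM(m.goals_against)=14
  3: ids {2, 3, 23} → SUM(m.goals_against)=6
  4: ids {14, 15} → SUM(m.goals_against)=10
  6: ids {7, 16, 24, 31, 32} → SUM(m.goals_against)=20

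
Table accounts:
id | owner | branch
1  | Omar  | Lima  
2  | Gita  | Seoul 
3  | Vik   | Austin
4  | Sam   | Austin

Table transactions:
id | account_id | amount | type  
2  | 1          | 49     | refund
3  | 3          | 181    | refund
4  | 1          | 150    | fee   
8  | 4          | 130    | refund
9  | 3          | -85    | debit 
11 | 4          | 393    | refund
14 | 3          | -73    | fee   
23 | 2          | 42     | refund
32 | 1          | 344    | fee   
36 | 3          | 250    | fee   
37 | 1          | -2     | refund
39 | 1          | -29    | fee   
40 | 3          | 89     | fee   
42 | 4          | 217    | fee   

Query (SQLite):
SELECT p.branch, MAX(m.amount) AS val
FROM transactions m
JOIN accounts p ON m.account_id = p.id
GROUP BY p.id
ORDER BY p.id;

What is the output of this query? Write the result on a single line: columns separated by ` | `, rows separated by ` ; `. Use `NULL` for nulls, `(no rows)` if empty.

Lima | 344 ; Seoul | 42 ; Austin | 250 ; Austin | 393

Join each transactions row to its accounts via account_id.
Group joined rows by accounts.id; compute MAX(m.amount) per group.
  1: ids {2, 4, 32, 37, 39} → MAX(m.amount)=344
  2: ids {23} → MAX(m.amount)=42
  3: ids {3, 9, 14, 36, 40} → MAX(m.amount)=250
  4: ids {8, 11, 42} → MAX(m.amount)=393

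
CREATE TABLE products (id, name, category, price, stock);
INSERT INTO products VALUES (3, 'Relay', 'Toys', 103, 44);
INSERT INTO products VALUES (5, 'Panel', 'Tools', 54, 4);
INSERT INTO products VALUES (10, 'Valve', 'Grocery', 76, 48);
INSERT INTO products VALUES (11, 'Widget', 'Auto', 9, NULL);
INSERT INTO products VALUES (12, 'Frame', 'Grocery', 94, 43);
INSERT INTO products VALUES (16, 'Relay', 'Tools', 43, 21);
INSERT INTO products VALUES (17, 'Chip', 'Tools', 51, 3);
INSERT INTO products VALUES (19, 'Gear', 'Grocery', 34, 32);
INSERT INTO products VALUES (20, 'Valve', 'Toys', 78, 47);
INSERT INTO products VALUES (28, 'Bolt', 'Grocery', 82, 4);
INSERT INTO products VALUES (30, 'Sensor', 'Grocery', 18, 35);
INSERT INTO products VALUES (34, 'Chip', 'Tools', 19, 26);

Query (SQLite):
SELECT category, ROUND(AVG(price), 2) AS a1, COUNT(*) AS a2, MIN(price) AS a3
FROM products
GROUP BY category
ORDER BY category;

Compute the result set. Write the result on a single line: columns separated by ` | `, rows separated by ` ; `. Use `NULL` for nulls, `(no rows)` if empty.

Group products by category.
Per group compute: ROUND(AVG(price), 2), COUNT(*), MIN(price).
  Auto: ids {11} → ROUND(AVG(price), 2)=9, COUNT(*)=1, MIN(price)=9
  Grocery: ids {10, 12, 19, 28, 30} → ROUND(AVG(price), 2)=60.8, COUNT(*)=5, MIN(price)=18
  Tools: ids {5, 16, 17, 34} → ROUND(AVG(price), 2)=41.75, COUNT(*)=4, MIN(price)=19
  Toys: ids {3, 20} → ROUND(AVG(price), 2)=90.5, COUNT(*)=2, MIN(price)=78

Auto | 9 | 1 | 9 ; Grocery | 60.8 | 5 | 18 ; Tools | 41.75 | 4 | 19 ; Toys | 90.5 | 2 | 78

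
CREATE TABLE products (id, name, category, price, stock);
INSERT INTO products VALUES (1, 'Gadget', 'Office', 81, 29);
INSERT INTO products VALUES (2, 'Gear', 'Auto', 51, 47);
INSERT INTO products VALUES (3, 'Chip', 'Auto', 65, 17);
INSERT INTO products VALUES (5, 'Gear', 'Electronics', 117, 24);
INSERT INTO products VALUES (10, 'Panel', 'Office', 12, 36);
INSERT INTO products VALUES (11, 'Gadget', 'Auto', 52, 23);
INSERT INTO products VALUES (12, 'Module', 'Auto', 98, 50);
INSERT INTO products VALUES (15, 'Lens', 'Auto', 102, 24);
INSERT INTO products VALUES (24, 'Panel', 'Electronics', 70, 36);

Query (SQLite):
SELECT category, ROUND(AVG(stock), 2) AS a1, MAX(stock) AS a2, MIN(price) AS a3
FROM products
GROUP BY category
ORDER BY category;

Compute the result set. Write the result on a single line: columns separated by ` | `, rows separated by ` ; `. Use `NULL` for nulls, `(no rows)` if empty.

Auto | 32.2 | 50 | 51 ; Electronics | 30 | 36 | 70 ; Office | 32.5 | 36 | 12

Group products by category.
Per group compute: ROUND(AVG(stock), 2), MAX(stock), MIN(price).
  Auto: ids {2, 3, 11, 12, 15} → ROUND(AVG(stock), 2)=32.2, MAX(stock)=50, MIN(price)=51
  Electronics: ids {5, 24} → ROUND(AVG(stock), 2)=30, MAX(stock)=36, MIN(price)=70
  Office: ids {1, 10} → ROUND(AVG(stock), 2)=32.5, MAX(stock)=36, MIN(price)=12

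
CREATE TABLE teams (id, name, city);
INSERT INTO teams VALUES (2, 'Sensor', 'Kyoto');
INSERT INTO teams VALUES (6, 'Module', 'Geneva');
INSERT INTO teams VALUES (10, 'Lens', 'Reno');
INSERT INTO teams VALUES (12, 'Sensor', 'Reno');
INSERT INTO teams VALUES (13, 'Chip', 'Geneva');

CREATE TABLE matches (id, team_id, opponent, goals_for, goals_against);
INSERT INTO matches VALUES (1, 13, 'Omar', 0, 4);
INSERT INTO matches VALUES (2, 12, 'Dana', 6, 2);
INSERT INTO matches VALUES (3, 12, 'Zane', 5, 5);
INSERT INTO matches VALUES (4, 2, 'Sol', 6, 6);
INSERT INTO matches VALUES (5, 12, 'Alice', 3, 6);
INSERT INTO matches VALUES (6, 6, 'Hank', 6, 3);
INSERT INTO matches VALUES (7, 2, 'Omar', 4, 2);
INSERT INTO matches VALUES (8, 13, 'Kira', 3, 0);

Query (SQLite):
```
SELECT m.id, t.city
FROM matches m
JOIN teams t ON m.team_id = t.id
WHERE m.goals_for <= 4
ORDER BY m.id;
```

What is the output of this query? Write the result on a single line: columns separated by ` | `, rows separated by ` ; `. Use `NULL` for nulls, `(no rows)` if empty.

1 | Geneva ; 5 | Reno ; 7 | Kyoto ; 8 | Geneva

Each matches row matches the teams row where team_id = teams.id.
Then keep rows with m.goals_for <= 4.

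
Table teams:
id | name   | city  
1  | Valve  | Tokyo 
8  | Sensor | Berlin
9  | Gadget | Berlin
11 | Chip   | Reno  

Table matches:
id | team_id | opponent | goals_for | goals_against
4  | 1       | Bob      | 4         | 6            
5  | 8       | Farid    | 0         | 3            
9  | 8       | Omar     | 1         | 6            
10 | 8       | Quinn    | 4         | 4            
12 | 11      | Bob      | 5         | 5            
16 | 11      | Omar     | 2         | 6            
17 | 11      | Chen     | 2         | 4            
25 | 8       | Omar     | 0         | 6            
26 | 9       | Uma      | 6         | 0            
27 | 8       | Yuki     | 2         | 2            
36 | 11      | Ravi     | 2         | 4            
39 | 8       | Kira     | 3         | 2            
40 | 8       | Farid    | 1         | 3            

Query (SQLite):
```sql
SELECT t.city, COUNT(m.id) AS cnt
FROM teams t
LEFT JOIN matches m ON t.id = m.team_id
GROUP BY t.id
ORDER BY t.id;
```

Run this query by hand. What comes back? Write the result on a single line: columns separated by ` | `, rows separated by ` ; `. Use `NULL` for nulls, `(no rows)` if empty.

Tokyo | 1 ; Berlin | 7 ; Berlin | 1 ; Reno | 4

LEFT JOIN keeps every teams row; unmatched ones get NULL for matches columns.
Group by teams.id and compute COUNT(m.id). COUNT(col) of an all-NULL group is 0.
  1: ids {4} → COUNT(m.id)=1
  8: ids {5, 9, 10, 25, 27, 39, 40} → COUNT(m.id)=7
  9: ids {26} → COUNT(m.id)=1
  11: ids {12, 16, 17, 36} → COUNT(m.id)=4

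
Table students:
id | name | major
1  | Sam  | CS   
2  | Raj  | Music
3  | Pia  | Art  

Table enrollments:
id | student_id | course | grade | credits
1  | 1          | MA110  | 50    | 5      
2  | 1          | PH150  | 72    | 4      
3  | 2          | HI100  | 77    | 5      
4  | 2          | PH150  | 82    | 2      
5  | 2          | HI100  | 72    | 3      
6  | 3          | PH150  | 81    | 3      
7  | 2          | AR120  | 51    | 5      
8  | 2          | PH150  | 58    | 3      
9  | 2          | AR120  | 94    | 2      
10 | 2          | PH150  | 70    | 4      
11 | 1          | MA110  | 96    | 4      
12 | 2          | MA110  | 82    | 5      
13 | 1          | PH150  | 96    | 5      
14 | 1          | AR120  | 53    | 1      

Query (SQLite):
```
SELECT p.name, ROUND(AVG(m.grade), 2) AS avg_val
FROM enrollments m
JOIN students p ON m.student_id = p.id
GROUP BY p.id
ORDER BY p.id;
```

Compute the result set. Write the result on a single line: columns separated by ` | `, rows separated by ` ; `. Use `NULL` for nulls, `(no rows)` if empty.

Sam | 73.4 ; Raj | 73.25 ; Pia | 81

Join each enrollments row to its students via student_id.
Group joined rows by students.id; compute ROUND(AVG(m.grade), 2) per group.
  1: ids {1, 2, 11, 13, 14} → ROUND(AVG(m.grade), 2)=73.4
  2: ids {3, 4, 5, 7, 8, 9, 10, 12} → ROUND(AVG(m.grade), 2)=73.25
  3: ids {6} → ROUND(AVG(m.grade), 2)=81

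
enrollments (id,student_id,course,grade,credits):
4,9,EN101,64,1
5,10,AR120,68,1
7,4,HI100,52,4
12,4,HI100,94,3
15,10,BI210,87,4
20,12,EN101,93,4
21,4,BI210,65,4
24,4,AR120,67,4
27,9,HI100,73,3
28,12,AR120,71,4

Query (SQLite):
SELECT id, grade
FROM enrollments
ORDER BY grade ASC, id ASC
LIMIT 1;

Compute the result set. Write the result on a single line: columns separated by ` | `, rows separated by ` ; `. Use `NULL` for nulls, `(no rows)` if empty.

7 | 52

Sort by grade asc, tiebreak id asc: (52, id=7), (64, id=4), (65, id=21), (67, id=24) …. Take first 1.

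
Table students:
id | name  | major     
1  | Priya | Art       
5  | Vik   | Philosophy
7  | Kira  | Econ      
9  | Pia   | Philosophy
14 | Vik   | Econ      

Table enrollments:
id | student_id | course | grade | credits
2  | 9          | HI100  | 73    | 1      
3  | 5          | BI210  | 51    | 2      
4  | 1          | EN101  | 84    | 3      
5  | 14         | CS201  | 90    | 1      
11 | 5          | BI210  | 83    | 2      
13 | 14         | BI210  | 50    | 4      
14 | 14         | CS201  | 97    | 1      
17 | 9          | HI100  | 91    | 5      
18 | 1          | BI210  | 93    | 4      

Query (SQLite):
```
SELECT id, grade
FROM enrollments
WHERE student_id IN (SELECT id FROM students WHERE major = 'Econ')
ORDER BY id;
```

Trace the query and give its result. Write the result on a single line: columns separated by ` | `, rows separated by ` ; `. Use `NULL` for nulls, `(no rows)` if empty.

5 | 90 ; 13 | 50 ; 14 | 97

Inner query: students.id where major = 'Econ'.
Outer: keep enrollments rows whose student_id is in that set.
Inner query → {7, 14}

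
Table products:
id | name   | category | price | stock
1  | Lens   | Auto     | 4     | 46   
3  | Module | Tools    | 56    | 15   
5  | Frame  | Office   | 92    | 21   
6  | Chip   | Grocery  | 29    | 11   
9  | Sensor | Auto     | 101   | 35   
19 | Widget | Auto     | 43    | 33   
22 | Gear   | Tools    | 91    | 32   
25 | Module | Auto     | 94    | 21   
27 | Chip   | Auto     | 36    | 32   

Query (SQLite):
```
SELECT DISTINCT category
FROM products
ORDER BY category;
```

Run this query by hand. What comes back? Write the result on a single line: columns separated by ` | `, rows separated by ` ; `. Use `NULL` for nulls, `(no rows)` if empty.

Auto ; Grocery ; Office ; Tools

Collect distinct category values from products.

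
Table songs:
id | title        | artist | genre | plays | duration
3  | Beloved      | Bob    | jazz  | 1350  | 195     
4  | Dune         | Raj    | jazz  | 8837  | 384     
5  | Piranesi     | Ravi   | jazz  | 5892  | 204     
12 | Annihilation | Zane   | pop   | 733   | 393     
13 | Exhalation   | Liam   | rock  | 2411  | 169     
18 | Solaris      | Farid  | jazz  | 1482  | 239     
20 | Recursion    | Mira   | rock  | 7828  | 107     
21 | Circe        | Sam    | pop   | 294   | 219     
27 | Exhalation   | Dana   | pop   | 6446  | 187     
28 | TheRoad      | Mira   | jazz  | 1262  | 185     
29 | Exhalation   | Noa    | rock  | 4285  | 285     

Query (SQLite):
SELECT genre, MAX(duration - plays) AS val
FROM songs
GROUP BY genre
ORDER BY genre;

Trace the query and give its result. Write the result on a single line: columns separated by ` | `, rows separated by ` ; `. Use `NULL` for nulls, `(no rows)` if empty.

jazz | -1077 ; pop | -75 ; rock | -2242

For each row compute duration - plays.
Group by genre; take MAX of the expression per group.
  jazz: ids {3, 4, 5, 18, 28} → MAX(duration - plays)=-1077
  pop: ids {12, 21, 27} → MAX(duration - plays)=-75
  rock: ids {13, 20, 29} → MAX(duration - plays)=-2242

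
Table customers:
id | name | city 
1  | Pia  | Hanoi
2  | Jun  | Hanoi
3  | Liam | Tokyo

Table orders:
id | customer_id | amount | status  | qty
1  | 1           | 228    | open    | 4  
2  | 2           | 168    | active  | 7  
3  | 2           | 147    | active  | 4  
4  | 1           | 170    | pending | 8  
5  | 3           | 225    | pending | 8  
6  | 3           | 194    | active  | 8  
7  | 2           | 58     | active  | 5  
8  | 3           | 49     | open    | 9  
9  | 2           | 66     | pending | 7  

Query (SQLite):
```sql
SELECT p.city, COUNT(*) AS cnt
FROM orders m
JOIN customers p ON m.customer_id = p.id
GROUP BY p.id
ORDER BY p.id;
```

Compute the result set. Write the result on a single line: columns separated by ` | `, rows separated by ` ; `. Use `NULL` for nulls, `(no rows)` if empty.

Join each orders row to its customers via customer_id.
Group joined rows by customers.id; compute COUNT(*) per group.
  1: ids {1, 4} → COUNT(*)=2
  2: ids {2, 3, 7, 9} → COUNT(*)=4
  3: ids {5, 6, 8} → COUNT(*)=3

Hanoi | 2 ; Hanoi | 4 ; Tokyo | 3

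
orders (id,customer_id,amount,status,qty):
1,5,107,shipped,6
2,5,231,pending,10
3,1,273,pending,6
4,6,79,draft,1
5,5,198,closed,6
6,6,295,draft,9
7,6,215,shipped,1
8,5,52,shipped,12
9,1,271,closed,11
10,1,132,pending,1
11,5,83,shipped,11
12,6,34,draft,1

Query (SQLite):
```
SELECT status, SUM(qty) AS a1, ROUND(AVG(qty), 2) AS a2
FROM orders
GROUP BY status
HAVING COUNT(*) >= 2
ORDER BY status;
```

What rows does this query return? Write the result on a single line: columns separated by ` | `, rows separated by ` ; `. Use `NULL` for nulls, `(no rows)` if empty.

closed | 17 | 8.5 ; draft | 11 | 3.67 ; pending | 17 | 5.67 ; shipped | 30 | 7.5

Group orders by status.
Per group compute: SUM(qty), ROUND(AVG(qty), 2).
HAVING: drop groups with fewer than 2 rows.
  closed: ids {5, 9} → SUM(qty)=17, ROUND(AVG(qty), 2)=8.5
  draft: ids {4, 6, 12} → SUM(qty)=11, ROUND(AVG(qty), 2)=3.67
  pending: ids {2, 3, 10} → SUM(qty)=17, ROUND(AVG(qty), 2)=5.67
  shipped: ids {1, 7, 8, 11} → SUM(qty)=30, ROUND(AVG(qty), 2)=7.5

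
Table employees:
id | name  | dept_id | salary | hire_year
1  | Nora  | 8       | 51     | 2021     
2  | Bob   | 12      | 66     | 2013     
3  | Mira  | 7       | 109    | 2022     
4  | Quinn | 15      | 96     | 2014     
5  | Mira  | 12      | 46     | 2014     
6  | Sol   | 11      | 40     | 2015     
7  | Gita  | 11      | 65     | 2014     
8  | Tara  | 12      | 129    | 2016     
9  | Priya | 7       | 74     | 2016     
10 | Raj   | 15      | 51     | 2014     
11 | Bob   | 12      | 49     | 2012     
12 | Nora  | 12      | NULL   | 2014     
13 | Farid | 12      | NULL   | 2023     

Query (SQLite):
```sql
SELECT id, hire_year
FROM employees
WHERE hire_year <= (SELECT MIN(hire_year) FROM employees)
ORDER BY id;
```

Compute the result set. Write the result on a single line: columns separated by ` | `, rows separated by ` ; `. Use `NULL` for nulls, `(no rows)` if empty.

11 | 2012

Scalar subquery: MIN(hire_year) over all employees rows = 2012.
Keep rows where hire_year <= that value.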